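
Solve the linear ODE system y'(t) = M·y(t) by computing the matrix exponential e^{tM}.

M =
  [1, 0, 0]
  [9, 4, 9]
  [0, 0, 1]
e^{tM} =
  [exp(t), 0, 0]
  [3*exp(4*t) - 3*exp(t), exp(4*t), 3*exp(4*t) - 3*exp(t)]
  [0, 0, exp(t)]

Strategy: write M = P · J · P⁻¹ where J is a Jordan canonical form, so e^{tM} = P · e^{tJ} · P⁻¹, and e^{tJ} can be computed block-by-block.

M has Jordan form
J =
  [1, 0, 0]
  [0, 1, 0]
  [0, 0, 4]
(up to reordering of blocks).

Per-block formulas:
  For a 1×1 block at λ = 1: exp(t · [1]) = [e^(1t)].
  For a 1×1 block at λ = 4: exp(t · [4]) = [e^(4t)].

After assembling e^{tJ} and conjugating by P, we get:

e^{tM} =
  [exp(t), 0, 0]
  [3*exp(4*t) - 3*exp(t), exp(4*t), 3*exp(4*t) - 3*exp(t)]
  [0, 0, exp(t)]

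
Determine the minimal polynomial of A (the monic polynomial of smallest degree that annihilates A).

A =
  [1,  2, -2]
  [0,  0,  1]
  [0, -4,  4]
x^3 - 5*x^2 + 8*x - 4

The characteristic polynomial is χ_A(x) = (x - 2)^2*(x - 1), so the eigenvalues are known. The minimal polynomial is
  m_A(x) = Π_λ (x − λ)^{k_λ}
where k_λ is the size of the *largest* Jordan block for λ (equivalently, the smallest k with (A − λI)^k v = 0 for every generalised eigenvector v of λ).

  λ = 1: largest Jordan block has size 1, contributing (x − 1)
  λ = 2: largest Jordan block has size 2, contributing (x − 2)^2

So m_A(x) = (x - 2)^2*(x - 1) = x^3 - 5*x^2 + 8*x - 4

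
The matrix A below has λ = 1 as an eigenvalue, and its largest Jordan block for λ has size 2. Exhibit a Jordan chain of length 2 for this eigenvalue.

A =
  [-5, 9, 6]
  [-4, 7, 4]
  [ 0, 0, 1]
A Jordan chain for λ = 1 of length 2:
v_1 = (-6, -4, 0)ᵀ
v_2 = (1, 0, 0)ᵀ

Let N = A − (1)·I. We want v_2 with N^2 v_2 = 0 but N^1 v_2 ≠ 0; then v_{j-1} := N · v_j for j = 2, …, 2.

Pick v_2 = (1, 0, 0)ᵀ.
Then v_1 = N · v_2 = (-6, -4, 0)ᵀ.

Sanity check: (A − (1)·I) v_1 = (0, 0, 0)ᵀ = 0. ✓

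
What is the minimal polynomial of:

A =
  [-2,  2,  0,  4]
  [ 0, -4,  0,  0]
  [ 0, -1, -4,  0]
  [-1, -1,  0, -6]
x^2 + 8*x + 16

The characteristic polynomial is χ_A(x) = (x + 4)^4, so the eigenvalues are known. The minimal polynomial is
  m_A(x) = Π_λ (x − λ)^{k_λ}
where k_λ is the size of the *largest* Jordan block for λ (equivalently, the smallest k with (A − λI)^k v = 0 for every generalised eigenvector v of λ).

  λ = -4: largest Jordan block has size 2, contributing (x + 4)^2

So m_A(x) = (x + 4)^2 = x^2 + 8*x + 16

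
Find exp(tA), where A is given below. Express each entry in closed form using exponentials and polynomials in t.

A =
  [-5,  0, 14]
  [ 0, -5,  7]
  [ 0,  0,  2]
e^{tA} =
  [exp(-5*t), 0, 2*exp(2*t) - 2*exp(-5*t)]
  [0, exp(-5*t), exp(2*t) - exp(-5*t)]
  [0, 0, exp(2*t)]

Strategy: write A = P · J · P⁻¹ where J is a Jordan canonical form, so e^{tA} = P · e^{tJ} · P⁻¹, and e^{tJ} can be computed block-by-block.

A has Jordan form
J =
  [-5,  0, 0]
  [ 0, -5, 0]
  [ 0,  0, 2]
(up to reordering of blocks).

Per-block formulas:
  For a 1×1 block at λ = 2: exp(t · [2]) = [e^(2t)].
  For a 1×1 block at λ = -5: exp(t · [-5]) = [e^(-5t)].

After assembling e^{tJ} and conjugating by P, we get:

e^{tA} =
  [exp(-5*t), 0, 2*exp(2*t) - 2*exp(-5*t)]
  [0, exp(-5*t), exp(2*t) - exp(-5*t)]
  [0, 0, exp(2*t)]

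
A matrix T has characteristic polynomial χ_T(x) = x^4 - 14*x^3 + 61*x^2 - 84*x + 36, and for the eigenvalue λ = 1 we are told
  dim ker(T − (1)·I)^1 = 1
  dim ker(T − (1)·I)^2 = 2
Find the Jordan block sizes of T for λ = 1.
Block sizes for λ = 1: [2]

From the dimensions of kernels of powers, the number of Jordan blocks of size at least j is d_j − d_{j−1} where d_j = dim ker(N^j) (with d_0 = 0). Computing the differences gives [1, 1].
The number of blocks of size exactly k is (#blocks of size ≥ k) − (#blocks of size ≥ k + 1), so the partition is: 1 block(s) of size 2.
In nonincreasing order the block sizes are [2].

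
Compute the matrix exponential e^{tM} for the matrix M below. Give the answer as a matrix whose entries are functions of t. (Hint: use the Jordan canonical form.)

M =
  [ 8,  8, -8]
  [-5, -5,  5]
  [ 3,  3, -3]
e^{tM} =
  [8*t + 1, 8*t, -8*t]
  [-5*t, 1 - 5*t, 5*t]
  [3*t, 3*t, 1 - 3*t]

Strategy: write M = P · J · P⁻¹ where J is a Jordan canonical form, so e^{tM} = P · e^{tJ} · P⁻¹, and e^{tJ} can be computed block-by-block.

M has Jordan form
J =
  [0, 1, 0]
  [0, 0, 0]
  [0, 0, 0]
(up to reordering of blocks).

Per-block formulas:
  For a 1×1 block at λ = 0: exp(t · [0]) = [e^(0t)].
  For a 2×2 Jordan block J_2(0): exp(t · J_2(0)) = e^(0t)·(I + t·N), where N is the 2×2 nilpotent shift.

After assembling e^{tJ} and conjugating by P, we get:

e^{tM} =
  [8*t + 1, 8*t, -8*t]
  [-5*t, 1 - 5*t, 5*t]
  [3*t, 3*t, 1 - 3*t]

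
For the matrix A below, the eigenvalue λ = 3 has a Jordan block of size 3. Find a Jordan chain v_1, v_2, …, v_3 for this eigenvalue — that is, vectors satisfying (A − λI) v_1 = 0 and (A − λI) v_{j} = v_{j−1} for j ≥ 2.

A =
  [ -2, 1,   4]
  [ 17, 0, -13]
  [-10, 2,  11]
A Jordan chain for λ = 3 of length 3:
v_1 = (2, -6, 4)ᵀ
v_2 = (-5, 17, -10)ᵀ
v_3 = (1, 0, 0)ᵀ

Let N = A − (3)·I. We want v_3 with N^3 v_3 = 0 but N^2 v_3 ≠ 0; then v_{j-1} := N · v_j for j = 3, …, 2.

Pick v_3 = (1, 0, 0)ᵀ.
Then v_2 = N · v_3 = (-5, 17, -10)ᵀ.
Then v_1 = N · v_2 = (2, -6, 4)ᵀ.

Sanity check: (A − (3)·I) v_1 = (0, 0, 0)ᵀ = 0. ✓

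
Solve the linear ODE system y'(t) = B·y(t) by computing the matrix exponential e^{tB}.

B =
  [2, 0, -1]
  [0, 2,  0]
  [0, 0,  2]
e^{tB} =
  [exp(2*t), 0, -t*exp(2*t)]
  [0, exp(2*t), 0]
  [0, 0, exp(2*t)]

Strategy: write B = P · J · P⁻¹ where J is a Jordan canonical form, so e^{tB} = P · e^{tJ} · P⁻¹, and e^{tJ} can be computed block-by-block.

B has Jordan form
J =
  [2, 1, 0]
  [0, 2, 0]
  [0, 0, 2]
(up to reordering of blocks).

Per-block formulas:
  For a 2×2 Jordan block J_2(2): exp(t · J_2(2)) = e^(2t)·(I + t·N), where N is the 2×2 nilpotent shift.
  For a 1×1 block at λ = 2: exp(t · [2]) = [e^(2t)].

After assembling e^{tJ} and conjugating by P, we get:

e^{tB} =
  [exp(2*t), 0, -t*exp(2*t)]
  [0, exp(2*t), 0]
  [0, 0, exp(2*t)]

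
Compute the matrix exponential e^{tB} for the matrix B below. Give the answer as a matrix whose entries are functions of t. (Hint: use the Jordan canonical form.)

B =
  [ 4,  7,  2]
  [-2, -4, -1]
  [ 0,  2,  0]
e^{tB} =
  [t^2 + 4*t + 1, 2*t^2 + 7*t, t^2/2 + 2*t]
  [-2*t, 1 - 4*t, -t]
  [-2*t^2, -4*t^2 + 2*t, 1 - t^2]

Strategy: write B = P · J · P⁻¹ where J is a Jordan canonical form, so e^{tB} = P · e^{tJ} · P⁻¹, and e^{tJ} can be computed block-by-block.

B has Jordan form
J =
  [0, 1, 0]
  [0, 0, 1]
  [0, 0, 0]
(up to reordering of blocks).

Per-block formulas:
  For a 3×3 Jordan block J_3(0): exp(t · J_3(0)) = e^(0t)·(I + t·N + (t^2/2)·N^2), where N is the 3×3 nilpotent shift.

After assembling e^{tJ} and conjugating by P, we get:

e^{tB} =
  [t^2 + 4*t + 1, 2*t^2 + 7*t, t^2/2 + 2*t]
  [-2*t, 1 - 4*t, -t]
  [-2*t^2, -4*t^2 + 2*t, 1 - t^2]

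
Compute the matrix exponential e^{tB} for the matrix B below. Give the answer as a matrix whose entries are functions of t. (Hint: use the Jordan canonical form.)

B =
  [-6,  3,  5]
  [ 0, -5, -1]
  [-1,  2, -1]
e^{tB} =
  [-t^2*exp(-4*t)/2 - 2*t*exp(-4*t) + exp(-4*t), t^2*exp(-4*t)/2 + 3*t*exp(-4*t), t^2*exp(-4*t) + 5*t*exp(-4*t)]
  [t^2*exp(-4*t)/2, -t^2*exp(-4*t)/2 - t*exp(-4*t) + exp(-4*t), -t^2*exp(-4*t) - t*exp(-4*t)]
  [-t^2*exp(-4*t)/2 - t*exp(-4*t), t^2*exp(-4*t)/2 + 2*t*exp(-4*t), t^2*exp(-4*t) + 3*t*exp(-4*t) + exp(-4*t)]

Strategy: write B = P · J · P⁻¹ where J is a Jordan canonical form, so e^{tB} = P · e^{tJ} · P⁻¹, and e^{tJ} can be computed block-by-block.

B has Jordan form
J =
  [-4,  1,  0]
  [ 0, -4,  1]
  [ 0,  0, -4]
(up to reordering of blocks).

Per-block formulas:
  For a 3×3 Jordan block J_3(-4): exp(t · J_3(-4)) = e^(-4t)·(I + t·N + (t^2/2)·N^2), where N is the 3×3 nilpotent shift.

After assembling e^{tJ} and conjugating by P, we get:

e^{tB} =
  [-t^2*exp(-4*t)/2 - 2*t*exp(-4*t) + exp(-4*t), t^2*exp(-4*t)/2 + 3*t*exp(-4*t), t^2*exp(-4*t) + 5*t*exp(-4*t)]
  [t^2*exp(-4*t)/2, -t^2*exp(-4*t)/2 - t*exp(-4*t) + exp(-4*t), -t^2*exp(-4*t) - t*exp(-4*t)]
  [-t^2*exp(-4*t)/2 - t*exp(-4*t), t^2*exp(-4*t)/2 + 2*t*exp(-4*t), t^2*exp(-4*t) + 3*t*exp(-4*t) + exp(-4*t)]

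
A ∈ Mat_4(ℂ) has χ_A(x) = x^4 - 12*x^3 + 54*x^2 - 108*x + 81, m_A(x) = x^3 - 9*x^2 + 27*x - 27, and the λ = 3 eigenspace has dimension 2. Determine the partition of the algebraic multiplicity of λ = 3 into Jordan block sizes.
Block sizes for λ = 3: [3, 1]

Step 1 — from the characteristic polynomial, algebraic multiplicity of λ = 3 is 4. From dim ker(A − (3)·I) = 2, there are exactly 2 Jordan blocks for λ = 3.
Step 2 — from the minimal polynomial, the factor (x − 3)^3 tells us the largest block for λ = 3 has size 3.
Step 3 — with total size 4, 2 blocks, and largest block 3, the block sizes (in nonincreasing order) are [3, 1].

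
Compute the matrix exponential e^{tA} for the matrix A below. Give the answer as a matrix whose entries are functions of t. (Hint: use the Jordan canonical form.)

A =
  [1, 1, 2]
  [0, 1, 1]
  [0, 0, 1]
e^{tA} =
  [exp(t), t*exp(t), t^2*exp(t)/2 + 2*t*exp(t)]
  [0, exp(t), t*exp(t)]
  [0, 0, exp(t)]

Strategy: write A = P · J · P⁻¹ where J is a Jordan canonical form, so e^{tA} = P · e^{tJ} · P⁻¹, and e^{tJ} can be computed block-by-block.

A has Jordan form
J =
  [1, 1, 0]
  [0, 1, 1]
  [0, 0, 1]
(up to reordering of blocks).

Per-block formulas:
  For a 3×3 Jordan block J_3(1): exp(t · J_3(1)) = e^(1t)·(I + t·N + (t^2/2)·N^2), where N is the 3×3 nilpotent shift.

After assembling e^{tJ} and conjugating by P, we get:

e^{tA} =
  [exp(t), t*exp(t), t^2*exp(t)/2 + 2*t*exp(t)]
  [0, exp(t), t*exp(t)]
  [0, 0, exp(t)]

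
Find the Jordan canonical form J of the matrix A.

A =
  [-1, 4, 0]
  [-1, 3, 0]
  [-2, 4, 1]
J_2(1) ⊕ J_1(1)

The characteristic polynomial is
  det(x·I − A) = x^3 - 3*x^2 + 3*x - 1 = (x - 1)^3

Eigenvalues and multiplicities (the geometric multiplicity of λ is n − rank(A − λI), which equals the number of Jordan blocks for λ):
  λ = 1: algebraic multiplicity = 3, geometric multiplicity = 2

Determining the block sizes for each eigenvalue:
  λ = 1: 2 blocks summing to 3 forces exactly one block of size 2 and the rest size 1 → block sizes [2, 1]

Assembling the blocks gives a Jordan form
J =
  [1, 1, 0]
  [0, 1, 0]
  [0, 0, 1]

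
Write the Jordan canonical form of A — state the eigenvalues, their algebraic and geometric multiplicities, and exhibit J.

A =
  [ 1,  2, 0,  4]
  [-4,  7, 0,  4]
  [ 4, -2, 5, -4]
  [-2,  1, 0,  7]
J_2(5) ⊕ J_1(5) ⊕ J_1(5)

The characteristic polynomial is
  det(x·I − A) = x^4 - 20*x^3 + 150*x^2 - 500*x + 625 = (x - 5)^4

Eigenvalues and multiplicities (the geometric multiplicity of λ is n − rank(A − λI), which equals the number of Jordan blocks for λ):
  λ = 5: algebraic multiplicity = 4, geometric multiplicity = 3

Determining the block sizes for each eigenvalue:
  λ = 5: 3 blocks summing to 4 forces exactly one block of size 2 and the rest size 1 → block sizes [2, 1, 1]

Assembling the blocks gives a Jordan form
J =
  [5, 1, 0, 0]
  [0, 5, 0, 0]
  [0, 0, 5, 0]
  [0, 0, 0, 5]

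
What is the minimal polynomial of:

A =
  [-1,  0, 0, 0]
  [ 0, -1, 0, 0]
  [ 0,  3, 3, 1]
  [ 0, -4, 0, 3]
x^3 - 5*x^2 + 3*x + 9

The characteristic polynomial is χ_A(x) = (x - 3)^2*(x + 1)^2, so the eigenvalues are known. The minimal polynomial is
  m_A(x) = Π_λ (x − λ)^{k_λ}
where k_λ is the size of the *largest* Jordan block for λ (equivalently, the smallest k with (A − λI)^k v = 0 for every generalised eigenvector v of λ).

  λ = -1: largest Jordan block has size 1, contributing (x + 1)
  λ = 3: largest Jordan block has size 2, contributing (x − 3)^2

So m_A(x) = (x - 3)^2*(x + 1) = x^3 - 5*x^2 + 3*x + 9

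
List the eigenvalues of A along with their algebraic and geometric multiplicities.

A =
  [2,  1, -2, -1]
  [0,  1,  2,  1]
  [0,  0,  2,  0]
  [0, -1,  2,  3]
λ = 2: alg = 4, geom = 3

Step 1 — factor the characteristic polynomial to read off the algebraic multiplicities:
  χ_A(x) = (x - 2)^4

Step 2 — compute geometric multiplicities via the rank-nullity identity g(λ) = n − rank(A − λI):
  rank(A − (2)·I) = 1, so dim ker(A − (2)·I) = n − 1 = 3

Summary:
  λ = 2: algebraic multiplicity = 4, geometric multiplicity = 3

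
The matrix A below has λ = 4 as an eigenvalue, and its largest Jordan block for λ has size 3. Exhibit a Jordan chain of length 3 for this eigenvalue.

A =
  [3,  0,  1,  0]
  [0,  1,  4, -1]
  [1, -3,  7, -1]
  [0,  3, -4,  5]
A Jordan chain for λ = 4 of length 3:
v_1 = (2, 4, 2, -4)ᵀ
v_2 = (-1, 0, 1, 0)ᵀ
v_3 = (1, 0, 0, 0)ᵀ

Let N = A − (4)·I. We want v_3 with N^3 v_3 = 0 but N^2 v_3 ≠ 0; then v_{j-1} := N · v_j for j = 3, …, 2.

Pick v_3 = (1, 0, 0, 0)ᵀ.
Then v_2 = N · v_3 = (-1, 0, 1, 0)ᵀ.
Then v_1 = N · v_2 = (2, 4, 2, -4)ᵀ.

Sanity check: (A − (4)·I) v_1 = (0, 0, 0, 0)ᵀ = 0. ✓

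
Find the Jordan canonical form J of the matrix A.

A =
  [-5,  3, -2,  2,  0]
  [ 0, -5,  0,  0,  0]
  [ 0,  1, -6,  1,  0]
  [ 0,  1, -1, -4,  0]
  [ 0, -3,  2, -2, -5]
J_2(-5) ⊕ J_2(-5) ⊕ J_1(-5)

The characteristic polynomial is
  det(x·I − A) = x^5 + 25*x^4 + 250*x^3 + 1250*x^2 + 3125*x + 3125 = (x + 5)^5

Eigenvalues and multiplicities (the geometric multiplicity of λ is n − rank(A − λI), which equals the number of Jordan blocks for λ):
  λ = -5: algebraic multiplicity = 5, geometric multiplicity = 3

Determining the block sizes for each eigenvalue:
  λ = -5: with am = 5 and gm = 3, the partition is not yet determined (e.g. several partitions of 5 into 3 parts exist). Let N = A − (-5)·I. Computing rank(N^1) = 2, rank(N^2) = 0; the number of blocks of size ≥ j is rank(N^{j−1}) − rank(N^j), giving [3, 2]. So we have 2 block(s) of size 2, 1 block(s) of size 1 → block sizes [2, 2, 1]

Assembling the blocks gives a Jordan form
J =
  [-5,  1,  0,  0,  0]
  [ 0, -5,  0,  0,  0]
  [ 0,  0, -5,  1,  0]
  [ 0,  0,  0, -5,  0]
  [ 0,  0,  0,  0, -5]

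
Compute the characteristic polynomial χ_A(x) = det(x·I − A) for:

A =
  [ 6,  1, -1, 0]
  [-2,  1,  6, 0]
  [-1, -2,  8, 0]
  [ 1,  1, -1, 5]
x^4 - 20*x^3 + 150*x^2 - 500*x + 625

Expanding det(x·I − A) (e.g. by cofactor expansion or by noting that A is similar to its Jordan form J, which has the same characteristic polynomial as A) gives
  χ_A(x) = x^4 - 20*x^3 + 150*x^2 - 500*x + 625
which factors as (x - 5)^4. The eigenvalues (with algebraic multiplicities) are λ = 5 with multiplicity 4.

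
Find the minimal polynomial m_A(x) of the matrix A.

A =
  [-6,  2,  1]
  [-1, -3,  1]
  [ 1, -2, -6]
x^2 + 10*x + 25

The characteristic polynomial is χ_A(x) = (x + 5)^3, so the eigenvalues are known. The minimal polynomial is
  m_A(x) = Π_λ (x − λ)^{k_λ}
where k_λ is the size of the *largest* Jordan block for λ (equivalently, the smallest k with (A − λI)^k v = 0 for every generalised eigenvector v of λ).

  λ = -5: largest Jordan block has size 2, contributing (x + 5)^2

So m_A(x) = (x + 5)^2 = x^2 + 10*x + 25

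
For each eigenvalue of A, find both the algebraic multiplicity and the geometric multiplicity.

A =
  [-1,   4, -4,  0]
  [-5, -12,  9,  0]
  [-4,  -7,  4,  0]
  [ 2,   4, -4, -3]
λ = -3: alg = 4, geom = 2

Step 1 — factor the characteristic polynomial to read off the algebraic multiplicities:
  χ_A(x) = (x + 3)^4

Step 2 — compute geometric multiplicities via the rank-nullity identity g(λ) = n − rank(A − λI):
  rank(A − (-3)·I) = 2, so dim ker(A − (-3)·I) = n − 2 = 2

Summary:
  λ = -3: algebraic multiplicity = 4, geometric multiplicity = 2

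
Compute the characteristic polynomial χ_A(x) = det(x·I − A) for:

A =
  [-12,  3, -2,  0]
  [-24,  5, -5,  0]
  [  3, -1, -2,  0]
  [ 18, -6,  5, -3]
x^4 + 12*x^3 + 54*x^2 + 108*x + 81

Expanding det(x·I − A) (e.g. by cofactor expansion or by noting that A is similar to its Jordan form J, which has the same characteristic polynomial as A) gives
  χ_A(x) = x^4 + 12*x^3 + 54*x^2 + 108*x + 81
which factors as (x + 3)^4. The eigenvalues (with algebraic multiplicities) are λ = -3 with multiplicity 4.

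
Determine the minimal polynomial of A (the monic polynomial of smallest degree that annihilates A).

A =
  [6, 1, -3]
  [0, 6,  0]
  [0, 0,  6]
x^2 - 12*x + 36

The characteristic polynomial is χ_A(x) = (x - 6)^3, so the eigenvalues are known. The minimal polynomial is
  m_A(x) = Π_λ (x − λ)^{k_λ}
where k_λ is the size of the *largest* Jordan block for λ (equivalently, the smallest k with (A − λI)^k v = 0 for every generalised eigenvector v of λ).

  λ = 6: largest Jordan block has size 2, contributing (x − 6)^2

So m_A(x) = (x - 6)^2 = x^2 - 12*x + 36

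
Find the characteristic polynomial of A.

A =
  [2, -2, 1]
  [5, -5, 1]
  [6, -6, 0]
x^3 + 3*x^2

Expanding det(x·I − A) (e.g. by cofactor expansion or by noting that A is similar to its Jordan form J, which has the same characteristic polynomial as A) gives
  χ_A(x) = x^3 + 3*x^2
which factors as x^2*(x + 3). The eigenvalues (with algebraic multiplicities) are λ = -3 with multiplicity 1, λ = 0 with multiplicity 2.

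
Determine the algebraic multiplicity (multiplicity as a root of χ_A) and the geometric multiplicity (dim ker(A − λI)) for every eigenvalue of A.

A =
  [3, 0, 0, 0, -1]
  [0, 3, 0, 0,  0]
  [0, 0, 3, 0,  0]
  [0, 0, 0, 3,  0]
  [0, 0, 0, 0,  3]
λ = 3: alg = 5, geom = 4

Step 1 — factor the characteristic polynomial to read off the algebraic multiplicities:
  χ_A(x) = (x - 3)^5

Step 2 — compute geometric multiplicities via the rank-nullity identity g(λ) = n − rank(A − λI):
  rank(A − (3)·I) = 1, so dim ker(A − (3)·I) = n − 1 = 4

Summary:
  λ = 3: algebraic multiplicity = 5, geometric multiplicity = 4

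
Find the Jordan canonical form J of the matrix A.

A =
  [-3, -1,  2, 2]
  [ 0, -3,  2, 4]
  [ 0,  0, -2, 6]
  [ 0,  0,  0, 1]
J_2(-3) ⊕ J_1(-2) ⊕ J_1(1)

The characteristic polynomial is
  det(x·I − A) = x^4 + 7*x^3 + 13*x^2 - 3*x - 18 = (x - 1)*(x + 2)*(x + 3)^2

Eigenvalues and multiplicities (the geometric multiplicity of λ is n − rank(A − λI), which equals the number of Jordan blocks for λ):
  λ = -3: algebraic multiplicity = 2, geometric multiplicity = 1
  λ = -2: algebraic multiplicity = 1, geometric multiplicity = 1
  λ = 1: algebraic multiplicity = 1, geometric multiplicity = 1

Determining the block sizes for each eigenvalue:
  λ = -3: one block (gm = 1), so the single block has size am = 2 → block sizes [2]
  λ = -2: one block (gm = 1), so the single block has size am = 1 → block sizes [1]
  λ = 1: one block (gm = 1), so the single block has size am = 1 → block sizes [1]

Assembling the blocks gives a Jordan form
J =
  [-3,  1,  0, 0]
  [ 0, -3,  0, 0]
  [ 0,  0, -2, 0]
  [ 0,  0,  0, 1]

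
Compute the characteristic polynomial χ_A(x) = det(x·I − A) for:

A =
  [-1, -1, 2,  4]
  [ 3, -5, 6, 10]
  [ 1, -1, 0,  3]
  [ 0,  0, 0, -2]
x^4 + 8*x^3 + 24*x^2 + 32*x + 16

Expanding det(x·I − A) (e.g. by cofactor expansion or by noting that A is similar to its Jordan form J, which has the same characteristic polynomial as A) gives
  χ_A(x) = x^4 + 8*x^3 + 24*x^2 + 32*x + 16
which factors as (x + 2)^4. The eigenvalues (with algebraic multiplicities) are λ = -2 with multiplicity 4.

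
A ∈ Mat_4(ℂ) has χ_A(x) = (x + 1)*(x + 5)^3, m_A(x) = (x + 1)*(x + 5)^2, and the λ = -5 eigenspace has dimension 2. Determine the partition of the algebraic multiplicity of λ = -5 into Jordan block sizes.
Block sizes for λ = -5: [2, 1]

Step 1 — from the characteristic polynomial, algebraic multiplicity of λ = -5 is 3. From dim ker(A − (-5)·I) = 2, there are exactly 2 Jordan blocks for λ = -5.
Step 2 — from the minimal polynomial, the factor (x + 5)^2 tells us the largest block for λ = -5 has size 2.
Step 3 — with total size 3, 2 blocks, and largest block 2, the block sizes (in nonincreasing order) are [2, 1].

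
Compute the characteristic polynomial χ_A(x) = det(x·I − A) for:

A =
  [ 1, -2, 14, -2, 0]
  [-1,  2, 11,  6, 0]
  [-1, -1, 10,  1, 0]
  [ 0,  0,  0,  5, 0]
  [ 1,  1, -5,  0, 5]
x^5 - 23*x^4 + 210*x^3 - 950*x^2 + 2125*x - 1875

Expanding det(x·I − A) (e.g. by cofactor expansion or by noting that A is similar to its Jordan form J, which has the same characteristic polynomial as A) gives
  χ_A(x) = x^5 - 23*x^4 + 210*x^3 - 950*x^2 + 2125*x - 1875
which factors as (x - 5)^4*(x - 3). The eigenvalues (with algebraic multiplicities) are λ = 3 with multiplicity 1, λ = 5 with multiplicity 4.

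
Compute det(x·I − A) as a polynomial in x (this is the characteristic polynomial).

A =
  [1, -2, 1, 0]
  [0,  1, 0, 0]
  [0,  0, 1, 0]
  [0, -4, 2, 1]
x^4 - 4*x^3 + 6*x^2 - 4*x + 1

Expanding det(x·I − A) (e.g. by cofactor expansion or by noting that A is similar to its Jordan form J, which has the same characteristic polynomial as A) gives
  χ_A(x) = x^4 - 4*x^3 + 6*x^2 - 4*x + 1
which factors as (x - 1)^4. The eigenvalues (with algebraic multiplicities) are λ = 1 with multiplicity 4.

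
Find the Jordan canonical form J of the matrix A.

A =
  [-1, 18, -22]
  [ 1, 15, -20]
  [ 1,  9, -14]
J_2(-3) ⊕ J_1(6)

The characteristic polynomial is
  det(x·I − A) = x^3 - 27*x - 54 = (x - 6)*(x + 3)^2

Eigenvalues and multiplicities (the geometric multiplicity of λ is n − rank(A − λI), which equals the number of Jordan blocks for λ):
  λ = -3: algebraic multiplicity = 2, geometric multiplicity = 1
  λ = 6: algebraic multiplicity = 1, geometric multiplicity = 1

Determining the block sizes for each eigenvalue:
  λ = -3: one block (gm = 1), so the single block has size am = 2 → block sizes [2]
  λ = 6: one block (gm = 1), so the single block has size am = 1 → block sizes [1]

Assembling the blocks gives a Jordan form
J =
  [-3,  1, 0]
  [ 0, -3, 0]
  [ 0,  0, 6]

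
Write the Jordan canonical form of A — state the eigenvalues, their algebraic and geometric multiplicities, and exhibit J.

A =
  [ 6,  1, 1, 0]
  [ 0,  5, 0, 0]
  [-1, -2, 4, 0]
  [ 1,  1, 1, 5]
J_3(5) ⊕ J_1(5)

The characteristic polynomial is
  det(x·I − A) = x^4 - 20*x^3 + 150*x^2 - 500*x + 625 = (x - 5)^4

Eigenvalues and multiplicities (the geometric multiplicity of λ is n − rank(A − λI), which equals the number of Jordan blocks for λ):
  λ = 5: algebraic multiplicity = 4, geometric multiplicity = 2

Determining the block sizes for each eigenvalue:
  λ = 5: with am = 4 and gm = 2, the partition is not yet determined (e.g. several partitions of 4 into 2 parts exist). Let N = A − (5)·I. Computing rank(N^1) = 2, rank(N^2) = 1, rank(N^3) = 0; the number of blocks of size ≥ j is rank(N^{j−1}) − rank(N^j), giving [2, 1, 1]. So we have 1 block(s) of size 3, 1 block(s) of size 1 → block sizes [3, 1]

Assembling the blocks gives a Jordan form
J =
  [5, 1, 0, 0]
  [0, 5, 1, 0]
  [0, 0, 5, 0]
  [0, 0, 0, 5]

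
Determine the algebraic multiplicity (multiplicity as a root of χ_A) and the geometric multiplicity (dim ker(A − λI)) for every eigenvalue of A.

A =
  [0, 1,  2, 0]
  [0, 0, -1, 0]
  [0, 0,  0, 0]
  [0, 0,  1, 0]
λ = 0: alg = 4, geom = 2

Step 1 — factor the characteristic polynomial to read off the algebraic multiplicities:
  χ_A(x) = x^4

Step 2 — compute geometric multiplicities via the rank-nullity identity g(λ) = n − rank(A − λI):
  rank(A − (0)·I) = 2, so dim ker(A − (0)·I) = n − 2 = 2

Summary:
  λ = 0: algebraic multiplicity = 4, geometric multiplicity = 2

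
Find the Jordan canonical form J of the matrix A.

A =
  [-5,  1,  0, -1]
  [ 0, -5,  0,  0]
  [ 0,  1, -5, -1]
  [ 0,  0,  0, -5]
J_2(-5) ⊕ J_1(-5) ⊕ J_1(-5)

The characteristic polynomial is
  det(x·I − A) = x^4 + 20*x^3 + 150*x^2 + 500*x + 625 = (x + 5)^4

Eigenvalues and multiplicities (the geometric multiplicity of λ is n − rank(A − λI), which equals the number of Jordan blocks for λ):
  λ = -5: algebraic multiplicity = 4, geometric multiplicity = 3

Determining the block sizes for each eigenvalue:
  λ = -5: 3 blocks summing to 4 forces exactly one block of size 2 and the rest size 1 → block sizes [2, 1, 1]

Assembling the blocks gives a Jordan form
J =
  [-5,  1,  0,  0]
  [ 0, -5,  0,  0]
  [ 0,  0, -5,  0]
  [ 0,  0,  0, -5]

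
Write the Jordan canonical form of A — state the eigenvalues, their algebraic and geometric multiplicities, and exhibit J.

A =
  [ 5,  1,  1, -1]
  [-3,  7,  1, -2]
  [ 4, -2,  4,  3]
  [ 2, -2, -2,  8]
J_2(6) ⊕ J_2(6)

The characteristic polynomial is
  det(x·I − A) = x^4 - 24*x^3 + 216*x^2 - 864*x + 1296 = (x - 6)^4

Eigenvalues and multiplicities (the geometric multiplicity of λ is n − rank(A − λI), which equals the number of Jordan blocks for λ):
  λ = 6: algebraic multiplicity = 4, geometric multiplicity = 2

Determining the block sizes for each eigenvalue:
  λ = 6: with am = 4 and gm = 2, the partition is not yet determined (e.g. several partitions of 4 into 2 parts exist). Let N = A − (6)·I. Computing rank(N^1) = 2, rank(N^2) = 0; the number of blocks of size ≥ j is rank(N^{j−1}) − rank(N^j), giving [2, 2]. So we have 2 block(s) of size 2 → block sizes [2, 2]

Assembling the blocks gives a Jordan form
J =
  [6, 1, 0, 0]
  [0, 6, 0, 0]
  [0, 0, 6, 1]
  [0, 0, 0, 6]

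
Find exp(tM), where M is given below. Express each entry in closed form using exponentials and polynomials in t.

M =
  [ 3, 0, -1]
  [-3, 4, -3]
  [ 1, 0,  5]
e^{tM} =
  [-t*exp(4*t) + exp(4*t), 0, -t*exp(4*t)]
  [-3*t*exp(4*t), exp(4*t), -3*t*exp(4*t)]
  [t*exp(4*t), 0, t*exp(4*t) + exp(4*t)]

Strategy: write M = P · J · P⁻¹ where J is a Jordan canonical form, so e^{tM} = P · e^{tJ} · P⁻¹, and e^{tJ} can be computed block-by-block.

M has Jordan form
J =
  [4, 1, 0]
  [0, 4, 0]
  [0, 0, 4]
(up to reordering of blocks).

Per-block formulas:
  For a 1×1 block at λ = 4: exp(t · [4]) = [e^(4t)].
  For a 2×2 Jordan block J_2(4): exp(t · J_2(4)) = e^(4t)·(I + t·N), where N is the 2×2 nilpotent shift.

After assembling e^{tJ} and conjugating by P, we get:

e^{tM} =
  [-t*exp(4*t) + exp(4*t), 0, -t*exp(4*t)]
  [-3*t*exp(4*t), exp(4*t), -3*t*exp(4*t)]
  [t*exp(4*t), 0, t*exp(4*t) + exp(4*t)]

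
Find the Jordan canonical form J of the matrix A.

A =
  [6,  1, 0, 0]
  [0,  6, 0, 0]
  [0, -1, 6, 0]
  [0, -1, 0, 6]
J_2(6) ⊕ J_1(6) ⊕ J_1(6)

The characteristic polynomial is
  det(x·I − A) = x^4 - 24*x^3 + 216*x^2 - 864*x + 1296 = (x - 6)^4

Eigenvalues and multiplicities (the geometric multiplicity of λ is n − rank(A − λI), which equals the number of Jordan blocks for λ):
  λ = 6: algebraic multiplicity = 4, geometric multiplicity = 3

Determining the block sizes for each eigenvalue:
  λ = 6: 3 blocks summing to 4 forces exactly one block of size 2 and the rest size 1 → block sizes [2, 1, 1]

Assembling the blocks gives a Jordan form
J =
  [6, 1, 0, 0]
  [0, 6, 0, 0]
  [0, 0, 6, 0]
  [0, 0, 0, 6]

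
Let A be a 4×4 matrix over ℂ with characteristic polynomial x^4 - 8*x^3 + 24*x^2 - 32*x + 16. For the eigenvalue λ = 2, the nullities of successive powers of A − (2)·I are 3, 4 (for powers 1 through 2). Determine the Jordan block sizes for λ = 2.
Block sizes for λ = 2: [2, 1, 1]

From the dimensions of kernels of powers, the number of Jordan blocks of size at least j is d_j − d_{j−1} where d_j = dim ker(N^j) (with d_0 = 0). Computing the differences gives [3, 1].
The number of blocks of size exactly k is (#blocks of size ≥ k) − (#blocks of size ≥ k + 1), so the partition is: 2 block(s) of size 1, 1 block(s) of size 2.
In nonincreasing order the block sizes are [2, 1, 1].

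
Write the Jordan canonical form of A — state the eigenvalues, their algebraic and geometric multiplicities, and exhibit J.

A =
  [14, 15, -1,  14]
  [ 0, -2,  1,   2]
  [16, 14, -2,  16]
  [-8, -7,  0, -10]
J_3(-2) ⊕ J_1(6)

The characteristic polynomial is
  det(x·I − A) = x^4 - 24*x^2 - 64*x - 48 = (x - 6)*(x + 2)^3

Eigenvalues and multiplicities (the geometric multiplicity of λ is n − rank(A − λI), which equals the number of Jordan blocks for λ):
  λ = -2: algebraic multiplicity = 3, geometric multiplicity = 1
  λ = 6: algebraic multiplicity = 1, geometric multiplicity = 1

Determining the block sizes for each eigenvalue:
  λ = -2: one block (gm = 1), so the single block has size am = 3 → block sizes [3]
  λ = 6: one block (gm = 1), so the single block has size am = 1 → block sizes [1]

Assembling the blocks gives a Jordan form
J =
  [-2,  1,  0, 0]
  [ 0, -2,  1, 0]
  [ 0,  0, -2, 0]
  [ 0,  0,  0, 6]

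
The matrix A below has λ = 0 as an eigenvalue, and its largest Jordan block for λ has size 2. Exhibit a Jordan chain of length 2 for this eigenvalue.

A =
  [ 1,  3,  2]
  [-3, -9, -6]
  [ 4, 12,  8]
A Jordan chain for λ = 0 of length 2:
v_1 = (1, -3, 4)ᵀ
v_2 = (1, 0, 0)ᵀ

Let N = A − (0)·I. We want v_2 with N^2 v_2 = 0 but N^1 v_2 ≠ 0; then v_{j-1} := N · v_j for j = 2, …, 2.

Pick v_2 = (1, 0, 0)ᵀ.
Then v_1 = N · v_2 = (1, -3, 4)ᵀ.

Sanity check: (A − (0)·I) v_1 = (0, 0, 0)ᵀ = 0. ✓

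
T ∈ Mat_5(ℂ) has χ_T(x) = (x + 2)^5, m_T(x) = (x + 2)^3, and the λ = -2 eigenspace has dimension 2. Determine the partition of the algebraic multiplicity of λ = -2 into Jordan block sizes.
Block sizes for λ = -2: [3, 2]

Step 1 — from the characteristic polynomial, algebraic multiplicity of λ = -2 is 5. From dim ker(T − (-2)·I) = 2, there are exactly 2 Jordan blocks for λ = -2.
Step 2 — from the minimal polynomial, the factor (x + 2)^3 tells us the largest block for λ = -2 has size 3.
Step 3 — with total size 5, 2 blocks, and largest block 3, the block sizes (in nonincreasing order) are [3, 2].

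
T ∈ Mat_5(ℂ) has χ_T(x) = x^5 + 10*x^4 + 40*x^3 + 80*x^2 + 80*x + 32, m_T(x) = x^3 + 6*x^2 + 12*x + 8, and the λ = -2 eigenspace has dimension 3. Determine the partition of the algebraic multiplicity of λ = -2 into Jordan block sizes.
Block sizes for λ = -2: [3, 1, 1]

Step 1 — from the characteristic polynomial, algebraic multiplicity of λ = -2 is 5. From dim ker(T − (-2)·I) = 3, there are exactly 3 Jordan blocks for λ = -2.
Step 2 — from the minimal polynomial, the factor (x + 2)^3 tells us the largest block for λ = -2 has size 3.
Step 3 — with total size 5, 3 blocks, and largest block 3, the block sizes (in nonincreasing order) are [3, 1, 1].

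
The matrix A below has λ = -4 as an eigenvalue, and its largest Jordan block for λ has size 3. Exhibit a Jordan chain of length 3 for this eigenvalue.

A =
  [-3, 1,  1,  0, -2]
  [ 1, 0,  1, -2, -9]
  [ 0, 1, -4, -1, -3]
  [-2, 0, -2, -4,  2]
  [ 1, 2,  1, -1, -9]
A Jordan chain for λ = -4 of length 3:
v_1 = (2, 0, -2, 0, 0)ᵀ
v_2 = (1, 4, 1, 0, 2)ᵀ
v_3 = (0, 1, 0, 0, 0)ᵀ

Let N = A − (-4)·I. We want v_3 with N^3 v_3 = 0 but N^2 v_3 ≠ 0; then v_{j-1} := N · v_j for j = 3, …, 2.

Pick v_3 = (0, 1, 0, 0, 0)ᵀ.
Then v_2 = N · v_3 = (1, 4, 1, 0, 2)ᵀ.
Then v_1 = N · v_2 = (2, 0, -2, 0, 0)ᵀ.

Sanity check: (A − (-4)·I) v_1 = (0, 0, 0, 0, 0)ᵀ = 0. ✓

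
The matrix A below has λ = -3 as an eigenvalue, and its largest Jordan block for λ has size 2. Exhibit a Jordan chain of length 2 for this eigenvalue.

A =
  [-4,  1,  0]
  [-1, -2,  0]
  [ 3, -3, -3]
A Jordan chain for λ = -3 of length 2:
v_1 = (-1, -1, 3)ᵀ
v_2 = (1, 0, 0)ᵀ

Let N = A − (-3)·I. We want v_2 with N^2 v_2 = 0 but N^1 v_2 ≠ 0; then v_{j-1} := N · v_j for j = 2, …, 2.

Pick v_2 = (1, 0, 0)ᵀ.
Then v_1 = N · v_2 = (-1, -1, 3)ᵀ.

Sanity check: (A − (-3)·I) v_1 = (0, 0, 0)ᵀ = 0. ✓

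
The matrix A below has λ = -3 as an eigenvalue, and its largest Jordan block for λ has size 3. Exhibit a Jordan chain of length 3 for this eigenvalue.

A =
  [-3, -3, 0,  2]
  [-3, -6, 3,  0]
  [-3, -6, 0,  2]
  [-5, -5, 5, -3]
A Jordan chain for λ = -3 of length 3:
v_1 = (-1, 0, -1, 0)ᵀ
v_2 = (0, -3, -3, -5)ᵀ
v_3 = (1, 0, 0, 0)ᵀ

Let N = A − (-3)·I. We want v_3 with N^3 v_3 = 0 but N^2 v_3 ≠ 0; then v_{j-1} := N · v_j for j = 3, …, 2.

Pick v_3 = (1, 0, 0, 0)ᵀ.
Then v_2 = N · v_3 = (0, -3, -3, -5)ᵀ.
Then v_1 = N · v_2 = (-1, 0, -1, 0)ᵀ.

Sanity check: (A − (-3)·I) v_1 = (0, 0, 0, 0)ᵀ = 0. ✓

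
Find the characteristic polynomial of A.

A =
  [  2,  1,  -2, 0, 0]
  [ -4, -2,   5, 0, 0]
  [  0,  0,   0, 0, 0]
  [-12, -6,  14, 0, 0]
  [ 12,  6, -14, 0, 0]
x^5

Expanding det(x·I − A) (e.g. by cofactor expansion or by noting that A is similar to its Jordan form J, which has the same characteristic polynomial as A) gives
  χ_A(x) = x^5
which factors as x^5. The eigenvalues (with algebraic multiplicities) are λ = 0 with multiplicity 5.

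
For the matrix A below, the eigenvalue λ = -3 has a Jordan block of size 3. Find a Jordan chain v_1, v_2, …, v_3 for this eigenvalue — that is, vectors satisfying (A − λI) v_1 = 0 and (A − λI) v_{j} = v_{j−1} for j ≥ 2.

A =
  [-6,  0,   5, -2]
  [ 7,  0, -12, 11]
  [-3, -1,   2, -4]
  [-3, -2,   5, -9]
A Jordan chain for λ = -3 of length 3:
v_1 = (-1, 2, -1, -1)ᵀ
v_2 = (-3, 10, -4, -5)ᵀ
v_3 = (1, 1, 0, 0)ᵀ

Let N = A − (-3)·I. We want v_3 with N^3 v_3 = 0 but N^2 v_3 ≠ 0; then v_{j-1} := N · v_j for j = 3, …, 2.

Pick v_3 = (1, 1, 0, 0)ᵀ.
Then v_2 = N · v_3 = (-3, 10, -4, -5)ᵀ.
Then v_1 = N · v_2 = (-1, 2, -1, -1)ᵀ.

Sanity check: (A − (-3)·I) v_1 = (0, 0, 0, 0)ᵀ = 0. ✓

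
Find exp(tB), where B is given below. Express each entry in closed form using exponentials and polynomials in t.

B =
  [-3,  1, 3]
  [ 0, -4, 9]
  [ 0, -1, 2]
e^{tB} =
  [exp(-3*t), -3*t*exp(-t) + 2*exp(-t) - 2*exp(-3*t), 9*t*exp(-t) - 3*exp(-t) + 3*exp(-3*t)]
  [0, -3*t*exp(-t) + exp(-t), 9*t*exp(-t)]
  [0, -t*exp(-t), 3*t*exp(-t) + exp(-t)]

Strategy: write B = P · J · P⁻¹ where J is a Jordan canonical form, so e^{tB} = P · e^{tJ} · P⁻¹, and e^{tJ} can be computed block-by-block.

B has Jordan form
J =
  [-3,  0,  0]
  [ 0, -1,  1]
  [ 0,  0, -1]
(up to reordering of blocks).

Per-block formulas:
  For a 2×2 Jordan block J_2(-1): exp(t · J_2(-1)) = e^(-1t)·(I + t·N), where N is the 2×2 nilpotent shift.
  For a 1×1 block at λ = -3: exp(t · [-3]) = [e^(-3t)].

After assembling e^{tJ} and conjugating by P, we get:

e^{tB} =
  [exp(-3*t), -3*t*exp(-t) + 2*exp(-t) - 2*exp(-3*t), 9*t*exp(-t) - 3*exp(-t) + 3*exp(-3*t)]
  [0, -3*t*exp(-t) + exp(-t), 9*t*exp(-t)]
  [0, -t*exp(-t), 3*t*exp(-t) + exp(-t)]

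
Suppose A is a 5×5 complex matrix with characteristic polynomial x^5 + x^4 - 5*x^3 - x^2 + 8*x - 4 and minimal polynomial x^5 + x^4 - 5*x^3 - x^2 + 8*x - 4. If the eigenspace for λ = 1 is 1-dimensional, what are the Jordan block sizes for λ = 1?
Block sizes for λ = 1: [3]

Step 1 — from the characteristic polynomial, algebraic multiplicity of λ = 1 is 3. From dim ker(A − (1)·I) = 1, there are exactly 1 Jordan blocks for λ = 1.
Step 2 — from the minimal polynomial, the factor (x − 1)^3 tells us the largest block for λ = 1 has size 3.
Step 3 — with total size 3, 1 blocks, and largest block 3, the block sizes (in nonincreasing order) are [3].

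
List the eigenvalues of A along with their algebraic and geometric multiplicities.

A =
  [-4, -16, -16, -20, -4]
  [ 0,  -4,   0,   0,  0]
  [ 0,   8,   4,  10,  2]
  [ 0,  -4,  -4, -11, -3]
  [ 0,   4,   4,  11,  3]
λ = -4: alg = 3, geom = 3; λ = 0: alg = 2, geom = 1

Step 1 — factor the characteristic polynomial to read off the algebraic multiplicities:
  χ_A(x) = x^2*(x + 4)^3

Step 2 — compute geometric multiplicities via the rank-nullity identity g(λ) = n − rank(A − λI):
  rank(A − (-4)·I) = 2, so dim ker(A − (-4)·I) = n − 2 = 3
  rank(A − (0)·I) = 4, so dim ker(A − (0)·I) = n − 4 = 1

Summary:
  λ = -4: algebraic multiplicity = 3, geometric multiplicity = 3
  λ = 0: algebraic multiplicity = 2, geometric multiplicity = 1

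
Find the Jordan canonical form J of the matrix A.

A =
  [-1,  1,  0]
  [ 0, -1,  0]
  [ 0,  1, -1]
J_2(-1) ⊕ J_1(-1)

The characteristic polynomial is
  det(x·I − A) = x^3 + 3*x^2 + 3*x + 1 = (x + 1)^3

Eigenvalues and multiplicities (the geometric multiplicity of λ is n − rank(A − λI), which equals the number of Jordan blocks for λ):
  λ = -1: algebraic multiplicity = 3, geometric multiplicity = 2

Determining the block sizes for each eigenvalue:
  λ = -1: 2 blocks summing to 3 forces exactly one block of size 2 and the rest size 1 → block sizes [2, 1]

Assembling the blocks gives a Jordan form
J =
  [-1,  1,  0]
  [ 0, -1,  0]
  [ 0,  0, -1]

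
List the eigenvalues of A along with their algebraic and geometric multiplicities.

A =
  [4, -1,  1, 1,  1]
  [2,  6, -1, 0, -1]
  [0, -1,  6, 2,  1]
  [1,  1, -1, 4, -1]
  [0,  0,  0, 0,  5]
λ = 5: alg = 5, geom = 3

Step 1 — factor the characteristic polynomial to read off the algebraic multiplicities:
  χ_A(x) = (x - 5)^5

Step 2 — compute geometric multiplicities via the rank-nullity identity g(λ) = n − rank(A − λI):
  rank(A − (5)·I) = 2, so dim ker(A − (5)·I) = n − 2 = 3

Summary:
  λ = 5: algebraic multiplicity = 5, geometric multiplicity = 3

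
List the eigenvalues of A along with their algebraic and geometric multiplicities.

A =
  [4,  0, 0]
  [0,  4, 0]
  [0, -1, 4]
λ = 4: alg = 3, geom = 2

Step 1 — factor the characteristic polynomial to read off the algebraic multiplicities:
  χ_A(x) = (x - 4)^3

Step 2 — compute geometric multiplicities via the rank-nullity identity g(λ) = n − rank(A − λI):
  rank(A − (4)·I) = 1, so dim ker(A − (4)·I) = n − 1 = 2

Summary:
  λ = 4: algebraic multiplicity = 3, geometric multiplicity = 2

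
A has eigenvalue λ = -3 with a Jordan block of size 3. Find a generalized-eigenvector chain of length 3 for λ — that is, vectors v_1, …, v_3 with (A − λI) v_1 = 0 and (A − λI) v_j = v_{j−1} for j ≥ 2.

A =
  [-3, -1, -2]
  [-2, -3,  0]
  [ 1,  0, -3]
A Jordan chain for λ = -3 of length 3:
v_1 = (0, 2, -1)ᵀ
v_2 = (-1, 0, 0)ᵀ
v_3 = (0, 1, 0)ᵀ

Let N = A − (-3)·I. We want v_3 with N^3 v_3 = 0 but N^2 v_3 ≠ 0; then v_{j-1} := N · v_j for j = 3, …, 2.

Pick v_3 = (0, 1, 0)ᵀ.
Then v_2 = N · v_3 = (-1, 0, 0)ᵀ.
Then v_1 = N · v_2 = (0, 2, -1)ᵀ.

Sanity check: (A − (-3)·I) v_1 = (0, 0, 0)ᵀ = 0. ✓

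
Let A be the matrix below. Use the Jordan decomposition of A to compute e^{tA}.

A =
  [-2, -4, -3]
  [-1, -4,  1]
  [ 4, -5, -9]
e^{tA} =
  [t^2*exp(-5*t)/2 + 3*t*exp(-5*t) + exp(-5*t), -t^2*exp(-5*t)/2 - 4*t*exp(-5*t), -t^2*exp(-5*t)/2 - 3*t*exp(-5*t)]
  [-t*exp(-5*t), t*exp(-5*t) + exp(-5*t), t*exp(-5*t)]
  [t^2*exp(-5*t)/2 + 4*t*exp(-5*t), -t^2*exp(-5*t)/2 - 5*t*exp(-5*t), -t^2*exp(-5*t)/2 - 4*t*exp(-5*t) + exp(-5*t)]

Strategy: write A = P · J · P⁻¹ where J is a Jordan canonical form, so e^{tA} = P · e^{tJ} · P⁻¹, and e^{tJ} can be computed block-by-block.

A has Jordan form
J =
  [-5,  1,  0]
  [ 0, -5,  1]
  [ 0,  0, -5]
(up to reordering of blocks).

Per-block formulas:
  For a 3×3 Jordan block J_3(-5): exp(t · J_3(-5)) = e^(-5t)·(I + t·N + (t^2/2)·N^2), where N is the 3×3 nilpotent shift.

After assembling e^{tJ} and conjugating by P, we get:

e^{tA} =
  [t^2*exp(-5*t)/2 + 3*t*exp(-5*t) + exp(-5*t), -t^2*exp(-5*t)/2 - 4*t*exp(-5*t), -t^2*exp(-5*t)/2 - 3*t*exp(-5*t)]
  [-t*exp(-5*t), t*exp(-5*t) + exp(-5*t), t*exp(-5*t)]
  [t^2*exp(-5*t)/2 + 4*t*exp(-5*t), -t^2*exp(-5*t)/2 - 5*t*exp(-5*t), -t^2*exp(-5*t)/2 - 4*t*exp(-5*t) + exp(-5*t)]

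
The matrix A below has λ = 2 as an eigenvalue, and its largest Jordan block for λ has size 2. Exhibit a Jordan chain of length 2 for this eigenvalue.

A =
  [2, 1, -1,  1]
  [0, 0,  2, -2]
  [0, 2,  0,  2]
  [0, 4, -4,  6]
A Jordan chain for λ = 2 of length 2:
v_1 = (1, -2, 2, 4)ᵀ
v_2 = (0, 1, 0, 0)ᵀ

Let N = A − (2)·I. We want v_2 with N^2 v_2 = 0 but N^1 v_2 ≠ 0; then v_{j-1} := N · v_j for j = 2, …, 2.

Pick v_2 = (0, 1, 0, 0)ᵀ.
Then v_1 = N · v_2 = (1, -2, 2, 4)ᵀ.

Sanity check: (A − (2)·I) v_1 = (0, 0, 0, 0)ᵀ = 0. ✓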